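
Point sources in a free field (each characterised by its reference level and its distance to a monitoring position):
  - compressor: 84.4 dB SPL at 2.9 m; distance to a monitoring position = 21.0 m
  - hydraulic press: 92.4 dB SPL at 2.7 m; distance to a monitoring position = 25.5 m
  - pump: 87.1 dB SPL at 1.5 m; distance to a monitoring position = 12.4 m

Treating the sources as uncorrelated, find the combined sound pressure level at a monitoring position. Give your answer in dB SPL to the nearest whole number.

Apply inverse-square spreading to bring every level to the receiver, then sum 10^(L/10).
compressor: 84.4 − 20·log₁₀(21.0/2.9) = 84.4 − 17.20 = 67.20 dB SPL.
hydraulic press: 92.4 − 20·log₁₀(25.5/2.7) = 92.4 − 19.50 = 72.90 dB SPL.
pump: 87.1 − 20·log₁₀(12.4/1.5) = 87.1 − 18.35 = 68.75 dB SPL.
Σ 10^(L/10) = 3.224e+07 → L_total = 10·log₁₀(3.224e+07) = 75.08 dB SPL.

75 dB SPL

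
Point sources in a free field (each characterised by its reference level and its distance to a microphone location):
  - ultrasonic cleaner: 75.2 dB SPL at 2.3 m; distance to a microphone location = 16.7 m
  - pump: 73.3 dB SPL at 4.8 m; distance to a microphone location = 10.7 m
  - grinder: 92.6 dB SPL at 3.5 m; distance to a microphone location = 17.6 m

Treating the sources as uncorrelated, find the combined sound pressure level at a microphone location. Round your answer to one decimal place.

78.9 dB SPL

Apply inverse-square spreading to bring every level to the receiver, then sum 10^(L/10).
ultrasonic cleaner: 75.2 − 20·log₁₀(16.7/2.3) = 75.2 − 17.22 = 57.98 dB SPL.
pump: 73.3 − 20·log₁₀(10.7/4.8) = 73.3 − 6.96 = 66.34 dB SPL.
grinder: 92.6 − 20·log₁₀(17.6/3.5) = 92.6 − 14.03 = 78.57 dB SPL.
Σ 10^(L/10) = 7.689e+07 → L_total = 10·log₁₀(7.689e+07) = 78.86 dB SPL.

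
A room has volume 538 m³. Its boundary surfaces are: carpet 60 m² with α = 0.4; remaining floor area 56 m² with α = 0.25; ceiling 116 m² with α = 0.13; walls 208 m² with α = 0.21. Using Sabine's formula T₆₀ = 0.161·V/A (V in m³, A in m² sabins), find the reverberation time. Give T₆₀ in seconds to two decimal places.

0.90 s

Summing Sᵢαᵢ: 60·0.4 + 56·0.25 + 116·0.13 + 208·0.21 = 96.76 m².
T₆₀ = 0.161 × 538 / 96.76 = 0.895 s.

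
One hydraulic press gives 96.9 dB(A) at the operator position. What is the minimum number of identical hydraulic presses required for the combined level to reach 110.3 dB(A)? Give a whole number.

22

N identical sources give L₁ + 10·log₁₀ N, so require 10·log₁₀ N ≥ 110.3 − 96.9 = 13.4 dB.
N ≥ 10^(13.4/10) = 21.878, so N = 22.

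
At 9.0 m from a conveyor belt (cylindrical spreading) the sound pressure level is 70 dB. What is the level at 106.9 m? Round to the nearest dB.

Line-source attenuation: ΔL = 10·log₁₀(r₂/r₁) = 10·log₁₀(106.9/9.0) = 10.747 dB.
L₂ = 70 − 10·log₁₀(106.9/9.0) = 70 − 10.747 = 59.25 dB.

59 dB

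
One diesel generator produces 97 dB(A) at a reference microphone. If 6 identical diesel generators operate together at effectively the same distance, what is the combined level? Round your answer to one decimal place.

104.8 dB(A)

L_total = L₁ + 10·log₁₀ N for N identical incoherent sources.
L_total = 97 + 10·log₁₀(6) = 97 + 7.782 = 104.78 dB(A).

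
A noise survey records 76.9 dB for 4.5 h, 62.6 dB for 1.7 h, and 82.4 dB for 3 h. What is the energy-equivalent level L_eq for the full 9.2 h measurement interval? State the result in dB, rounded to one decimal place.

The energy average is taken in the linear domain: L_eq = 10·log₁₀[(Σ tᵢ·10^(Lᵢ/10))/T], T = 9.2 h.
Σ tᵢ·10^(Lᵢ/10) = 4.5·10^(76.9/10) + 1.7·10^(62.6/10) + 3·10^(82.4/10) = 7.448e+08.
L_eq = 10·log₁₀(7.448e+08/9.2) = 79.08 dB.

79.1 dB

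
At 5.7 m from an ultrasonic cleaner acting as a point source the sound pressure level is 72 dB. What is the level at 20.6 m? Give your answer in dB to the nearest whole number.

For a point source, L₂ = L₁ − 20·log₁₀(r₂/r₁).
L₂ = 72 − 20·log₁₀(20.6/5.7) = 72 − 11.160 = 60.84 dB.

61 dB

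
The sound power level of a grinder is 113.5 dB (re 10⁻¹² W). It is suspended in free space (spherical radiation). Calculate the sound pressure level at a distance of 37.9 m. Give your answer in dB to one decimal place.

70.9 dB

L_p = L_w − 10·log₁₀(4π·r²) with r = 37.9 m.
4π·r² = 1.805e+04 m², 10·log₁₀ of that is 42.565 dB.
L_p = 113.5 − 42.565 = 70.94 dB.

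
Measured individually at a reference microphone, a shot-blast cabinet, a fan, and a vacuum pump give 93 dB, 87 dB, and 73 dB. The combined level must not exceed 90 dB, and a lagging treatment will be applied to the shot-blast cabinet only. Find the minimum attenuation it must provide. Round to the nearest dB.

The untreated sources together contribute 10^(87/10) + 10^(73/10) = 5.211e+08, i.e. 87.17 dB.
To meet 90 dB overall, the treated shot-blast cabinet may contribute at most 10^(90/10) − 5.211e+08 = 4.789e+08, i.e. 86.80 dB.
Required insertion loss = 93 − 86.80 = 6.20 dB.

6 dB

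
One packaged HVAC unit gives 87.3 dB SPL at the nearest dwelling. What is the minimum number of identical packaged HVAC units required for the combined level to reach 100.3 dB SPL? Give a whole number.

Need L₁ + 10·log₁₀ N ≥ 100.3, i.e. log₁₀ N ≥ 1.30.
N ≥ 10^(13.0/10) = 19.953, so N = 20.

20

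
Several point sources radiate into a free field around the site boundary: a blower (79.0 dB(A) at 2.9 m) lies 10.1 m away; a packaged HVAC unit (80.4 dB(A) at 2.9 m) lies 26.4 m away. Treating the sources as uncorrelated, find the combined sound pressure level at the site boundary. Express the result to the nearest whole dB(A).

69 dB(A)

Propagate each source to the receiver with L = L_ref − 20·log₁₀(r/r_ref), then add intensities.
blower: 79.0 − 20·log₁₀(10.1/2.9) = 79.0 − 10.84 = 68.16 dB(A).
packaged HVAC unit: 80.4 − 20·log₁₀(26.4/2.9) = 80.4 − 19.18 = 61.22 dB(A).
Σ 10^(L/10) = 7.872e+06 → L_total = 10·log₁₀(7.872e+06) = 68.96 dB(A).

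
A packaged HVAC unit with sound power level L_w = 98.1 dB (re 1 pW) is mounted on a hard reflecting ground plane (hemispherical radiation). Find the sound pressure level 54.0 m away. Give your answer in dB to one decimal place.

55.5 dB

The power spreads over a hemisphere of area 2π·r², so L_p = L_w − 10·log₁₀(2π·r²).
2π·r² = 1.832e+04 m², 10·log₁₀ of that is 42.630 dB.
L_p = 98.1 − 42.630 = 55.47 dB.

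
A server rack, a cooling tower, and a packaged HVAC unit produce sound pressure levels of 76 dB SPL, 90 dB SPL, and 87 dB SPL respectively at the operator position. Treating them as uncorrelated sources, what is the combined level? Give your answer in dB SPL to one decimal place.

91.9 dB SPL

Incoherent sources combine by intensity addition: L_total = 10·log₁₀(Σ 10^(L_i/10)).
Σ 10^(L/10) = 10^(76/10) + 10^(90/10) + 10^(87/10) = 1.541e+09.
L_total = 10·log₁₀(1.541e+09) = 91.88 dB SPL.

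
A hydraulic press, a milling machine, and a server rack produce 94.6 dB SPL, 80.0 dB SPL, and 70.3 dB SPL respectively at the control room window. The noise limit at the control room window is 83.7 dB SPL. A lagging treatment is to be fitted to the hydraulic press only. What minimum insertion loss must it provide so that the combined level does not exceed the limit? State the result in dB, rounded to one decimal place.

13.7 dB

The untreated sources together contribute 10^(80.0/10) + 10^(70.3/10) = 1.107e+08, i.e. 80.44 dB SPL.
To meet 83.7 dB SPL overall, the treated hydraulic press may contribute at most 10^(83.7/10) − 1.107e+08 = 1.237e+08, i.e. 80.92 dB SPL.
Required insertion loss = 94.6 − 80.92 = 13.68 dB.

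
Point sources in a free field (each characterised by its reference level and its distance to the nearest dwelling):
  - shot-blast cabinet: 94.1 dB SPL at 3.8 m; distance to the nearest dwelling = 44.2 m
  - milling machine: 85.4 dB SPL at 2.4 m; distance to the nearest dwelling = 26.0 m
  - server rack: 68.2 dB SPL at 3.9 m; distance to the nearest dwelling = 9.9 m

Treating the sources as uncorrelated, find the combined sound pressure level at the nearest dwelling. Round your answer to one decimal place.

73.6 dB SPL

Apply inverse-square spreading to bring every level to the receiver, then sum 10^(L/10).
shot-blast cabinet: 94.1 − 20·log₁₀(44.2/3.8) = 94.1 − 21.31 = 72.79 dB SPL.
milling machine: 85.4 − 20·log₁₀(26.0/2.4) = 85.4 − 20.70 = 64.70 dB SPL.
server rack: 68.2 − 20·log₁₀(9.9/3.9) = 68.2 − 8.09 = 60.11 dB SPL.
Σ 10^(L/10) = 2.298e+07 → L_total = 10·log₁₀(2.298e+07) = 73.61 dB SPL.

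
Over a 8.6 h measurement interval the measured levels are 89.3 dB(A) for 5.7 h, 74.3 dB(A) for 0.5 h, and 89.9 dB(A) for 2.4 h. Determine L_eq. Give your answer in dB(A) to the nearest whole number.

Weight each interval's intensity by its duration and average over T = 8.6 h:
Σ tᵢ·10^(Lᵢ/10) = 5.7·10^(89.3/10) + 0.5·10^(74.3/10) + 2.4·10^(89.9/10) = 7.210e+09.
L_eq = 10·log₁₀(7.210e+09/8.6) = 89.23 dB(A).

89 dB(A)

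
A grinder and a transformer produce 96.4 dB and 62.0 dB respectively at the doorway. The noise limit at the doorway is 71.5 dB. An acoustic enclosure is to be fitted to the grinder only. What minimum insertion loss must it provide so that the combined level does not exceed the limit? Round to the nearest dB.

Everything except the grinder sums to 10^(62.0/10) = 1.585e+06 in linear terms, 62.00 dB.
To meet 71.5 dB overall, the treated grinder may contribute at most 10^(71.5/10) − 1.585e+06 = 1.254e+07, i.e. 70.98 dB.
So the grinder must be reduced from 96.4 to 70.98 dB: IL = 25.42 dB.

25 dB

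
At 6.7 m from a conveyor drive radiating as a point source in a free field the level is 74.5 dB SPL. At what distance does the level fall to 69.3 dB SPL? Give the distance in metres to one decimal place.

12.2 m

For a point source L₁ − L₂ = 20·log₁₀(r₂/r₁), so r₂ = r₁·10^((L₁−L₂)/20).
r₂ = 6.7·10^((74.5−69.3)/20) = 6.7·10^(5.2/20) = 12.19 m.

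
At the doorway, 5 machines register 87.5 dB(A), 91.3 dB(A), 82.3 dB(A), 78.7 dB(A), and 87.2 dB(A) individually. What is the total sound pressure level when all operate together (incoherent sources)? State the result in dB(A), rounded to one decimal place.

94.3 dB(A)

Incoherent sources combine by intensity addition: L_total = 10·log₁₀(Σ 10^(L_i/10)).
Σ 10^(L/10) = 10^(87.5/10) + 10^(91.3/10) + 10^(82.3/10) + 10^(78.7/10) + 10^(87.2/10) = 2.680e+09.
L_total = 10·log₁₀(2.680e+09) = 94.28 dB(A).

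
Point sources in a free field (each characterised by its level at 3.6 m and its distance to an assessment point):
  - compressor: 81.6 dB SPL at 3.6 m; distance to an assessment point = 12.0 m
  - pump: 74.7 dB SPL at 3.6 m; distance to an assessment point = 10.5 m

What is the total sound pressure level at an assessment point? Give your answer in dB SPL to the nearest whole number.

Propagate each source to the receiver with L = L_ref − 20·log₁₀(r/r_ref), then add intensities.
compressor: 81.6 − 20·log₁₀(12.0/3.6) = 81.6 − 10.46 = 71.14 dB SPL.
pump: 74.7 − 20·log₁₀(10.5/3.6) = 74.7 − 9.30 = 65.40 dB SPL.
Σ 10^(L/10) = 1.648e+07 → L_total = 10·log₁₀(1.648e+07) = 72.17 dB SPL.

72 dB SPL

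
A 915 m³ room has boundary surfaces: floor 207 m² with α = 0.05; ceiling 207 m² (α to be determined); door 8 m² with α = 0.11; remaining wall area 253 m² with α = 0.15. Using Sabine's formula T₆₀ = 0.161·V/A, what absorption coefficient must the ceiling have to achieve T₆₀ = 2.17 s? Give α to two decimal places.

From T₆₀ = 0.161·V/A, the target T₆₀ = 2.17 s needs A = 0.161·915/2.17 = 67.89 m².
Absorption from the other surfaces = 207·0.05 + 8·0.11 + 253·0.15 = 49.18 m², so the ceiling must supply 18.71 m² over 207 m².
α = 18.71/207 = 0.090.

0.09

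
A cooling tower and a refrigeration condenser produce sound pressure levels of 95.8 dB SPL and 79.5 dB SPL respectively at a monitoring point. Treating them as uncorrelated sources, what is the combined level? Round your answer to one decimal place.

95.9 dB SPL

Incoherent sources combine by intensity addition: L_total = 10·log₁₀(Σ 10^(L_i/10)).
Σ 10^(L/10) = 10^(95.8/10) + 10^(79.5/10) = 3.891e+09.
L_total = 10·log₁₀(3.891e+09) = 95.90 dB SPL.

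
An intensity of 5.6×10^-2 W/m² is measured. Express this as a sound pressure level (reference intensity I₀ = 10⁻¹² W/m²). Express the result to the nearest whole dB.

107 dB

L = 10·log₁₀(I/I₀) = 10·log₁₀(5.6×10^-2/10⁻¹²) = 10·log₁₀(5.6×10^10).
L = 10·(0.7482 + 10) = 107.48 dB.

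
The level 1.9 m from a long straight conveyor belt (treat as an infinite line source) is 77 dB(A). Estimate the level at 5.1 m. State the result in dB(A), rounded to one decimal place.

Cylindrical spreading from a line source gives a 10·log₁₀(r₂/r₁) drop.
L₂ = 77 − 10·log₁₀(5.1/1.9) = 77 − 4.288 = 72.71 dB(A).

72.7 dB(A)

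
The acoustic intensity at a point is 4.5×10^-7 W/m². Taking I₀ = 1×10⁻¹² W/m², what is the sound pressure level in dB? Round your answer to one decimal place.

56.5 dB

L = 10·log₁₀(I/I₀) = 10·log₁₀(4.5×10^-7/10⁻¹²) = 10·log₁₀(4.5×10^5).
L = 10·(0.6532 + 5) = 56.53 dB.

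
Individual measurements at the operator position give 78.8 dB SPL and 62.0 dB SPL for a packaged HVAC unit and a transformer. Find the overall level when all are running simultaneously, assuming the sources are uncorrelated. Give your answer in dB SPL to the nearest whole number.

For uncorrelated sources the intensities add, so convert each level to linear form, sum, and take 10·log₁₀ of the total.
Σ 10^(L/10) = 10^(78.8/10) + 10^(62.0/10) = 7.744e+07.
L_total = 10·log₁₀(7.744e+07) = 78.89 dB SPL.

79 dB SPL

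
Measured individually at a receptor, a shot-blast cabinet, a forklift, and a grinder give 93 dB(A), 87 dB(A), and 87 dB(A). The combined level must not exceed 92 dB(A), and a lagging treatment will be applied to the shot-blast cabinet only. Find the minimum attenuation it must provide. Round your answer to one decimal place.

5.3 dB

Everything except the shot-blast cabinet sums to 10^(87/10) + 10^(87/10) = 1.002e+09 in linear terms, 90.01 dB(A).
The limit corresponds to 10^(92/10) = 1.585e+09; subtracting the fixed part leaves 5.825e+08 for the shot-blast cabinet, i.e. 87.65 dB(A).
So the shot-blast cabinet must be reduced from 93 to 87.65 dB(A): IL = 5.35 dB.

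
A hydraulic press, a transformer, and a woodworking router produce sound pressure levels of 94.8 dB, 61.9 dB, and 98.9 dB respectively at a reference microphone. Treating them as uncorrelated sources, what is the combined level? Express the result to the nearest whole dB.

Incoherent sources combine by intensity addition: L_total = 10·log₁₀(Σ 10^(L_i/10)).
Σ 10^(L/10) = 10^(94.8/10) + 10^(61.9/10) + 10^(98.9/10) = 1.078e+10.
L_total = 10·log₁₀(1.078e+10) = 100.33 dB.

100 dB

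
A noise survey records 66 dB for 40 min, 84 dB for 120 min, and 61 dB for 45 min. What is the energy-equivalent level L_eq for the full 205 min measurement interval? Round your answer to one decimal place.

Weight each interval's intensity by its duration and average over T = 205 min:
Σ tᵢ·10^(Lᵢ/10) = 40·10^(66/10) + 120·10^(84/10) + 45·10^(61/10) = 3.036e+10.
L_eq = 10·log₁₀(3.036e+10/205) = 81.71 dB.

81.7 dB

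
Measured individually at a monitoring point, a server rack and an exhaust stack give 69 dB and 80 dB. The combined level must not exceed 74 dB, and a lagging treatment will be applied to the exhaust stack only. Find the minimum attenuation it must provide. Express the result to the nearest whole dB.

Fixed contribution from the other source: Σ 10^(L/10) = 10^(69/10) = 7.943e+06 (69.00 dB).
To meet 74 dB overall, the treated exhaust stack may contribute at most 10^(74/10) − 7.943e+06 = 1.718e+07, i.e. 72.35 dB.
So the exhaust stack must be reduced from 80 to 72.35 dB: IL = 7.65 dB.

8 dB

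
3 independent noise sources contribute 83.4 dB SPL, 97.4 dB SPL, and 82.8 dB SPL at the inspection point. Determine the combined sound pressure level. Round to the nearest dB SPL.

98 dB SPL

For uncorrelated sources the intensities add, so convert each level to linear form, sum, and take 10·log₁₀ of the total.
Σ 10^(L/10) = 10^(83.4/10) + 10^(97.4/10) + 10^(82.8/10) = 5.905e+09.
L_total = 10·log₁₀(5.905e+09) = 97.71 dB SPL.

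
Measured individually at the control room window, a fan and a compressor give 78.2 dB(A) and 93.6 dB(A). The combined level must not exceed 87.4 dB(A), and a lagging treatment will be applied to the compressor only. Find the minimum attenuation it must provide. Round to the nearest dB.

Fixed contribution from the other source: Σ 10^(L/10) = 10^(78.2/10) = 6.607e+07 (78.20 dB(A)).
The limit corresponds to 10^(87.4/10) = 5.495e+08; subtracting the fixed part leaves 4.835e+08 for the compressor, i.e. 86.84 dB(A).
Required insertion loss = 93.6 − 86.84 = 6.76 dB.

7 dB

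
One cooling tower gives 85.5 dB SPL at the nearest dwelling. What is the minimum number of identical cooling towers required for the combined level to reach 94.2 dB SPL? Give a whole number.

Need L₁ + 10·log₁₀ N ≥ 94.2, i.e. log₁₀ N ≥ 0.87.
N ≥ 10^(8.7/10) = 7.413, so N = 8.

8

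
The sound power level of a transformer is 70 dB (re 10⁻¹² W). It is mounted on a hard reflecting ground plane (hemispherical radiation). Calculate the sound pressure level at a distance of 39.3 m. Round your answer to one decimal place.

30.1 dB

Free-field hemispherical radiation: L_p = L_w − 10·log₁₀(2π·r²), r = 39.3 m.
2π·r² = 9704 m², 10·log₁₀ of that is 39.870 dB.
L_p = 70 − 39.870 = 30.13 dB.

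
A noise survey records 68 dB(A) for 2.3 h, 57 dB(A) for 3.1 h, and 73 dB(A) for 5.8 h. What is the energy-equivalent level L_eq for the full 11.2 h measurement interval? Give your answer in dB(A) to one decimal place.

70.7 dB(A)

Weight each interval's intensity by its duration and average over T = 11.2 h:
Σ tᵢ·10^(Lᵢ/10) = 2.3·10^(68/10) + 3.1·10^(57/10) + 5.8·10^(73/10) = 1.318e+08.
L_eq = 10·log₁₀(1.318e+08/11.2) = 70.71 dB(A).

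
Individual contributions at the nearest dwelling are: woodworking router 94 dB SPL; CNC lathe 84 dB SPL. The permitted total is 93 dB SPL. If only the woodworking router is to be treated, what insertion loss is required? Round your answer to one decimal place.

1.6 dB

Everything except the woodworking router sums to 10^(84/10) = 2.512e+08 in linear terms, 84.00 dB SPL.
To meet 93 dB SPL overall, the treated woodworking router may contribute at most 10^(93/10) − 2.512e+08 = 1.744e+09, i.e. 92.42 dB SPL.
So the woodworking router must be reduced from 94 to 92.42 dB SPL: IL = 1.58 dB.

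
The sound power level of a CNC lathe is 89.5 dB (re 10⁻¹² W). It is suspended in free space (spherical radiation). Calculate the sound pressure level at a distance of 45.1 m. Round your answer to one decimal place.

45.4 dB

Free-field spherical radiation: L_p = L_w − 10·log₁₀(4π·r²), r = 45.1 m.
4π·r² = 2.556e+04 m², 10·log₁₀ of that is 44.076 dB.
L_p = 89.5 − 44.076 = 45.42 dB.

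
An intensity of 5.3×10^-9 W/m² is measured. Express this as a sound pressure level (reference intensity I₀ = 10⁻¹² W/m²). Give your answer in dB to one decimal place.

I/I₀ = 5.3×10^-9/10⁻¹² = 5.3×10^3, and L = 10·log₁₀(I/I₀).
L = 10·(0.7243 + 3) = 37.24 dB.

37.2 dB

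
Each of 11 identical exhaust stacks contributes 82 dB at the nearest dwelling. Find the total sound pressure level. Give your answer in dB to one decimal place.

92.4 dB

N identical incoherent sources raise the level by 10·log₁₀ N.
L_total = 82 + 10·log₁₀(11) = 82 + 10.414 = 92.41 dB.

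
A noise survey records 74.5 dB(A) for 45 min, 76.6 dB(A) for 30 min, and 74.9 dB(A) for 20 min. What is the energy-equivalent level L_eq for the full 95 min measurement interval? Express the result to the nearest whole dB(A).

L_eq = 10·log₁₀[(1/T)·Σ tᵢ·10^(Lᵢ/10)] with T = 95 min.
Σ tᵢ·10^(Lᵢ/10) = 45·10^(74.5/10) + 30·10^(76.6/10) + 20·10^(74.9/10) = 3.258e+09.
L_eq = 10·log₁₀(3.258e+09/95) = 75.35 dB(A).

75 dB(A)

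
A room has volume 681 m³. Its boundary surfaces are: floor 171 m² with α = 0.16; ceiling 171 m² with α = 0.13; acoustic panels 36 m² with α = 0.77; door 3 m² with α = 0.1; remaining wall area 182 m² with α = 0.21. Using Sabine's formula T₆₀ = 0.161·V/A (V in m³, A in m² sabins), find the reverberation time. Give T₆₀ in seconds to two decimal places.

Total absorption A = 171·0.16 + 171·0.13 + 36·0.77 + 3·0.1 + 182·0.21 = 115.83 m² sabins.
T₆₀ = 0.161·V/A = 0.161·681/115.83 = 0.947 s.

0.95 s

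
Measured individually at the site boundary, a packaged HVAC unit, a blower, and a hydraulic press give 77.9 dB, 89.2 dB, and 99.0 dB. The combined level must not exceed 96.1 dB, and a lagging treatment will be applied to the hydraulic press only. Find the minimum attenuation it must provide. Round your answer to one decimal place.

Everything except the hydraulic press sums to 10^(77.9/10) + 10^(89.2/10) = 8.934e+08 in linear terms, 89.51 dB.
The limit corresponds to 10^(96.1/10) = 4.074e+09; subtracting the fixed part leaves 3.180e+09 for the hydraulic press, i.e. 95.02 dB.
So the hydraulic press must be reduced from 99.0 to 95.02 dB: IL = 3.98 dB.

4.0 dB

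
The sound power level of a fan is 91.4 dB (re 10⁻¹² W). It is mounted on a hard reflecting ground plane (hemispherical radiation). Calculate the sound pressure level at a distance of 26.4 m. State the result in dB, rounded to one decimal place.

55.0 dB

Free-field hemispherical radiation: L_p = L_w − 10·log₁₀(2π·r²), r = 26.4 m.
2π·r² = 4379 m², 10·log₁₀ of that is 36.414 dB.
L_p = 91.4 − 36.414 = 54.99 dB.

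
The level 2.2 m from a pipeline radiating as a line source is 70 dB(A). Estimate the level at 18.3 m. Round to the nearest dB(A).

Cylindrical spreading from a line source gives a 10·log₁₀(r₂/r₁) drop.
L₂ = 70 − 10·log₁₀(18.3/2.2) = 70 − 9.200 = 60.80 dB(A).

61 dB(A)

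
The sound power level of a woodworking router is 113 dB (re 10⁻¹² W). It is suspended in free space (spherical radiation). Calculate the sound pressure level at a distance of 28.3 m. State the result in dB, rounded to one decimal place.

Free-field spherical radiation: L_p = L_w − 10·log₁₀(4π·r²), r = 28.3 m.
4π·r² = 1.006e+04 m², 10·log₁₀ of that is 40.028 dB.
L_p = 113 − 40.028 = 72.97 dB.

73.0 dB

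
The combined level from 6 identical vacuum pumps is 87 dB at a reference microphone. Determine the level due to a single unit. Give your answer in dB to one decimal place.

6 equal contributions raise the level by 10·log₁₀ 6 = 7.782 dB, so each unit alone gives 87 − 7.782.

79.2 dB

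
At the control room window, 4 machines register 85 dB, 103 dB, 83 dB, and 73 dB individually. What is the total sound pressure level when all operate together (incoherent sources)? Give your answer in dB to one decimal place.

For uncorrelated sources the intensities add, so convert each level to linear form, sum, and take 10·log₁₀ of the total.
Σ 10^(L/10) = 10^(85/10) + 10^(103/10) + 10^(83/10) + 10^(73/10) = 2.049e+10.
L_total = 10·log₁₀(2.049e+10) = 103.12 dB.

103.1 dB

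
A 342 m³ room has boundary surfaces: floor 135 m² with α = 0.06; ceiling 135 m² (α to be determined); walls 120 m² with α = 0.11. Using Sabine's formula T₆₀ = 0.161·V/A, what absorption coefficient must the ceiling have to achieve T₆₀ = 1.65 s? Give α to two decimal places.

A = 0.161·V/T₆₀ = 0.161·342/1.65 = 33.37 m² sabins.
Absorption from the other surfaces = 135·0.06 + 120·0.11 = 21.30 m², so the ceiling must supply 12.07 m² over 135 m².
α = 12.07/135 = 0.089.

0.09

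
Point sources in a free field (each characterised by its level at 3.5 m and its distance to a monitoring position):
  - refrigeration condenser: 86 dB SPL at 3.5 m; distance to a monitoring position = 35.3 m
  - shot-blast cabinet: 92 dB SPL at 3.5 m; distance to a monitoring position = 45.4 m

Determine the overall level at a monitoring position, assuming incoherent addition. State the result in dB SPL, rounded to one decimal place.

71.2 dB SPL

Propagate each source to the receiver with L = L_ref − 20·log₁₀(r/r_ref), then add intensities.
refrigeration condenser: 86 − 20·log₁₀(35.3/3.5) = 86 − 20.07 = 65.93 dB SPL.
shot-blast cabinet: 92 − 20·log₁₀(45.4/3.5) = 92 − 22.26 = 69.74 dB SPL.
Σ 10^(L/10) = 1.333e+07 → L_total = 10·log₁₀(1.333e+07) = 71.25 dB SPL.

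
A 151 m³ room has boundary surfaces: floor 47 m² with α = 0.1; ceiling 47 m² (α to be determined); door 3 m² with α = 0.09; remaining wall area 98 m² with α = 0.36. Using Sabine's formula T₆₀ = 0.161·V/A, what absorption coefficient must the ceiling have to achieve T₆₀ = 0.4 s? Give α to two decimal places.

0.44

Required total absorption A = 0.161·151/0.4 = 60.78 m².
Absorption from the other surfaces = 47·0.1 + 3·0.09 + 98·0.36 = 40.25 m², so the ceiling must supply 20.53 m² over 47 m².
α = 20.53/47 = 0.437.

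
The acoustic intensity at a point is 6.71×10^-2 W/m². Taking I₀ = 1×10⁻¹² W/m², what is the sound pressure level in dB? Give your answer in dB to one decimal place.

Dividing by I₀ shifts the exponent by 12: I/I₀ = 6.71×10^10.
L = 10·(0.8267 + 10) = 108.27 dB.

108.3 dB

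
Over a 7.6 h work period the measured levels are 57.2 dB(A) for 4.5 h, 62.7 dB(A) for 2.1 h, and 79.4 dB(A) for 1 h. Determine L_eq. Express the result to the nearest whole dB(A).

71 dB(A)

L_eq = 10·log₁₀[(1/T)·Σ tᵢ·10^(Lᵢ/10)] with T = 7.6 h.
Σ tᵢ·10^(Lᵢ/10) = 4.5·10^(57.2/10) + 2.1·10^(62.7/10) + 1·10^(79.4/10) = 9.337e+07.
L_eq = 10·log₁₀(9.337e+07/7.6) = 70.89 dB(A).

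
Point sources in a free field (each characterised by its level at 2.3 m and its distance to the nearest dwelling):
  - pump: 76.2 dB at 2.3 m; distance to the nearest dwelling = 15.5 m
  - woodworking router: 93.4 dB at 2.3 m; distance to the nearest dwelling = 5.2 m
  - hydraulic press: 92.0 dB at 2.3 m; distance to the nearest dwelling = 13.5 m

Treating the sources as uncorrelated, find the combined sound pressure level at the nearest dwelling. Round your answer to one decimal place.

Propagate each source to the receiver with L = L_ref − 20·log₁₀(r/r_ref), then add intensities.
pump: 76.2 − 20·log₁₀(15.5/2.3) = 76.2 − 16.57 = 59.63 dB.
woodworking router: 93.4 − 20·log₁₀(5.2/2.3) = 93.4 − 7.09 = 86.31 dB.
hydraulic press: 92.0 − 20·log₁₀(13.5/2.3) = 92.0 − 15.37 = 76.63 dB.
Σ 10^(L/10) = 4.749e+08 → L_total = 10·log₁₀(4.749e+08) = 86.77 dB.

86.8 dB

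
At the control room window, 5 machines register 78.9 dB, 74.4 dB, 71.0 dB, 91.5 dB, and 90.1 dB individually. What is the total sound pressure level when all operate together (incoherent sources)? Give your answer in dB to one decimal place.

94.1 dB

For uncorrelated sources the intensities add, so convert each level to linear form, sum, and take 10·log₁₀ of the total.
Σ 10^(L/10) = 10^(78.9/10) + 10^(74.4/10) + 10^(71.0/10) + 10^(91.5/10) + 10^(90.1/10) = 2.554e+09.
L_total = 10·log₁₀(2.554e+09) = 94.07 dB.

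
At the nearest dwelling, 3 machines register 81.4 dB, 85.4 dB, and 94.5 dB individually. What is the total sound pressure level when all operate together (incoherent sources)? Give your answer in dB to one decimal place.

95.2 dB

For uncorrelated sources the intensities add, so convert each level to linear form, sum, and take 10·log₁₀ of the total.
Σ 10^(L/10) = 10^(81.4/10) + 10^(85.4/10) + 10^(94.5/10) = 3.303e+09.
L_total = 10·log₁₀(3.303e+09) = 95.19 dB.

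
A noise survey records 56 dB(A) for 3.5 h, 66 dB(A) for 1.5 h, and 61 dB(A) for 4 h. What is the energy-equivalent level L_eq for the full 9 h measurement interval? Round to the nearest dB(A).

61 dB(A)

Weight each interval's intensity by its duration and average over T = 9 h:
Σ tᵢ·10^(Lᵢ/10) = 3.5·10^(56/10) + 1.5·10^(66/10) + 4·10^(61/10) = 1.240e+07.
L_eq = 10·log₁₀(1.240e+07/9) = 61.39 dB(A).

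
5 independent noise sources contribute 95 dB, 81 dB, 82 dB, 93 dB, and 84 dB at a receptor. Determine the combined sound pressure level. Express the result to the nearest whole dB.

Incoherent sources combine by intensity addition: L_total = 10·log₁₀(Σ 10^(L_i/10)).
Σ 10^(L/10) = 10^(95/10) + 10^(81/10) + 10^(82/10) + 10^(93/10) + 10^(84/10) = 5.693e+09.
L_total = 10·log₁₀(5.693e+09) = 97.55 dB.

98 dB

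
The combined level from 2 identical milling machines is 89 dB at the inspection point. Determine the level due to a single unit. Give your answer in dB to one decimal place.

2 equal contributions raise the level by 10·log₁₀ 2 = 3.010 dB, so each unit alone gives 89 − 3.010.

86.0 dB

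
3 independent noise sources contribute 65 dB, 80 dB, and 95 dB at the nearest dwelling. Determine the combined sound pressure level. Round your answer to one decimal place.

95.1 dB

Incoherent sources combine by intensity addition: L_total = 10·log₁₀(Σ 10^(L_i/10)).
Σ 10^(L/10) = 10^(65/10) + 10^(80/10) + 10^(95/10) = 3.265e+09.
L_total = 10·log₁₀(3.265e+09) = 95.14 dB.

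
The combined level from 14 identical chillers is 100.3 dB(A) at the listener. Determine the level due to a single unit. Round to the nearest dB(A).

89 dB(A)

Dividing the total intensity by 14 lowers the level by 10·log₁₀ 14 = 11.461 dB: L₁ = 100.3 − 11.461.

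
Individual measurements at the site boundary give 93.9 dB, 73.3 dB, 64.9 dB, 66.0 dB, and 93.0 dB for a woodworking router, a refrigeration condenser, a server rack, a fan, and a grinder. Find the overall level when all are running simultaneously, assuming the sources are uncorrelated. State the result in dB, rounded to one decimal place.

96.5 dB

For uncorrelated sources the intensities add, so convert each level to linear form, sum, and take 10·log₁₀ of the total.
Σ 10^(L/10) = 10^(93.9/10) + 10^(73.3/10) + 10^(64.9/10) + 10^(66.0/10) + 10^(93.0/10) = 4.478e+09.
L_total = 10·log₁₀(4.478e+09) = 96.51 dB.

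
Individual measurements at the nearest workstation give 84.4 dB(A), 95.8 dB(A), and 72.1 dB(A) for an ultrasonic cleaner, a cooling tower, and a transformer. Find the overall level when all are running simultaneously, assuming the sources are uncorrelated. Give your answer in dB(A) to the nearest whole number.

96 dB(A)

For uncorrelated sources the intensities add, so convert each level to linear form, sum, and take 10·log₁₀ of the total.
Σ 10^(L/10) = 10^(84.4/10) + 10^(95.8/10) + 10^(72.1/10) = 4.094e+09.
L_total = 10·log₁₀(4.094e+09) = 96.12 dB(A).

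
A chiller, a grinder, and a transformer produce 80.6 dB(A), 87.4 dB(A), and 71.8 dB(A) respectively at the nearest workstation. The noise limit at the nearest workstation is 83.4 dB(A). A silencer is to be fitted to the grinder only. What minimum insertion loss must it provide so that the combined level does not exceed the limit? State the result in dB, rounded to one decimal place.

7.9 dB

The untreated sources together contribute 10^(80.6/10) + 10^(71.8/10) = 1.300e+08, i.e. 81.14 dB(A).
To meet 83.4 dB(A) overall, the treated grinder may contribute at most 10^(83.4/10) − 1.300e+08 = 8.883e+07, i.e. 79.49 dB(A).
So the grinder must be reduced from 87.4 to 79.49 dB(A): IL = 7.91 dB.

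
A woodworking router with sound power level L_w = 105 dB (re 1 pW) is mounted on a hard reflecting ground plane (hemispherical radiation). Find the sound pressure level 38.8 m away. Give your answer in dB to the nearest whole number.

65 dB

Free-field hemispherical radiation: L_p = L_w − 10·log₁₀(2π·r²), r = 38.8 m.
2π·r² = 9459 m², 10·log₁₀ of that is 39.758 dB.
L_p = 105 − 39.758 = 65.24 dB.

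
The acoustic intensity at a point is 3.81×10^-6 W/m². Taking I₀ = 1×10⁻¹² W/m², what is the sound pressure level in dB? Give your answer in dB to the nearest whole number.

I/I₀ = 3.81×10^-6/10⁻¹² = 3.81×10^6, and L = 10·log₁₀(I/I₀).
L = 10·(0.5809 + 6) = 65.81 dB.

66 dB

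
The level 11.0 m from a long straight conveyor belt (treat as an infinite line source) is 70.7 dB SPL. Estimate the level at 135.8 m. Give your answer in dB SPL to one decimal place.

Line-source attenuation: ΔL = 10·log₁₀(r₂/r₁) = 10·log₁₀(135.8/11.0) = 10.915 dB.
L₂ = 70.7 − 10·log₁₀(135.8/11.0) = 70.7 − 10.915 = 59.78 dB SPL.

59.8 dB SPL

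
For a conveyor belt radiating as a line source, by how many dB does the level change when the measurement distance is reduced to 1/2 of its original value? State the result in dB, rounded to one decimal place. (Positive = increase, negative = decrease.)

With cylindrical spreading the level changes by −10·log₁₀(r₂/r₁).
ΔL = −10·log₁₀(0.5) = +3.01 dB.

+3.0 dB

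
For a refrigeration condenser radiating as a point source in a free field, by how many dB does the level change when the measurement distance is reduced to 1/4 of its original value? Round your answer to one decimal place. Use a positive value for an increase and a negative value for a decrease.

A point source loses 6 dB per doubling of distance; generally ΔL = −20·log₁₀(r₂/r₁).
ΔL = −20·log₁₀(0.25) = +12.04 dB.

+12.0 dB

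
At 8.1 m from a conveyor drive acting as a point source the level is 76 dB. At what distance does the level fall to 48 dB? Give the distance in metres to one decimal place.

203.5 m

Point-source spreading drops the level by 20·log₁₀(r₂/r₁); inverting, r₂/r₁ = 10^(ΔL/20).
r₂ = 8.1·10^((76−48)/20) = 8.1·10^(28.0/20) = 203.46 m.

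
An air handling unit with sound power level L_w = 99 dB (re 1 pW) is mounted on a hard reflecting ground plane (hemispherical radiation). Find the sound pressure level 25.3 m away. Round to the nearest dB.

63 dB

The power spreads over a hemisphere of area 2π·r², so L_p = L_w − 10·log₁₀(2π·r²).
2π·r² = 4022 m², 10·log₁₀ of that is 36.044 dB.
L_p = 99 − 36.044 = 62.96 dB.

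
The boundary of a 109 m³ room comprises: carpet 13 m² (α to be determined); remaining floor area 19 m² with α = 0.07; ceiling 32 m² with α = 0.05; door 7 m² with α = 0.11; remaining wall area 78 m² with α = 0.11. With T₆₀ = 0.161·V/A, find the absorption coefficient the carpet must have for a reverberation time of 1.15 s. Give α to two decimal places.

0.23

From T₆₀ = 0.161·V/A, the target T₆₀ = 1.15 s needs A = 0.161·109/1.15 = 15.26 m².
Absorption from the other surfaces = 19·0.07 + 32·0.05 + 7·0.11 + 78·0.11 = 12.28 m², so the carpet must supply 2.98 m² over 13 m².
α = 2.98/13 = 0.229.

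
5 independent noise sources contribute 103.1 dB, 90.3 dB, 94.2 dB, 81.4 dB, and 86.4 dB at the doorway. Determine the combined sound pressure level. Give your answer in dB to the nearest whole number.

For uncorrelated sources the intensities add, so convert each level to linear form, sum, and take 10·log₁₀ of the total.
Σ 10^(L/10) = 10^(103.1/10) + 10^(90.3/10) + 10^(94.2/10) + 10^(81.4/10) + 10^(86.4/10) = 2.469e+10.
L_total = 10·log₁₀(2.469e+10) = 103.93 dB.

104 dB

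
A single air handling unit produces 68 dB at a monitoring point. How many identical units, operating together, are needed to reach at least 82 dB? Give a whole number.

N identical sources give L₁ + 10·log₁₀ N, so require 10·log₁₀ N ≥ 82 − 68 = 14.0 dB.
N ≥ 10^(14.0/10) = 25.119, so N = 26.

26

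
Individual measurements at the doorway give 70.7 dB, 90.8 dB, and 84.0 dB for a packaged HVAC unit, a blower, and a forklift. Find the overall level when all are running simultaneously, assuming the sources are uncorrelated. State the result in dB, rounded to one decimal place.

Incoherent sources combine by intensity addition: L_total = 10·log₁₀(Σ 10^(L_i/10)).
Σ 10^(L/10) = 10^(70.7/10) + 10^(90.8/10) + 10^(84.0/10) = 1.465e+09.
L_total = 10·log₁₀(1.465e+09) = 91.66 dB.

91.7 dB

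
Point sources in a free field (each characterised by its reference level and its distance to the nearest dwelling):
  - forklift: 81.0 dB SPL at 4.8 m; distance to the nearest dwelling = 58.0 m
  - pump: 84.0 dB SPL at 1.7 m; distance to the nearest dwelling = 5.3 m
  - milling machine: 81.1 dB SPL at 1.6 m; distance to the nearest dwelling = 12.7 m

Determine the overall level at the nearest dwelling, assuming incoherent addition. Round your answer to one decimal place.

74.6 dB SPL

Apply inverse-square spreading to bring every level to the receiver, then sum 10^(L/10).
forklift: 81.0 − 20·log₁₀(58.0/4.8) = 81.0 − 21.64 = 59.36 dB SPL.
pump: 84.0 − 20·log₁₀(5.3/1.7) = 84.0 − 9.88 = 74.12 dB SPL.
milling machine: 81.1 − 20·log₁₀(12.7/1.6) = 81.1 − 17.99 = 63.11 dB SPL.
Σ 10^(L/10) = 2.875e+07 → L_total = 10·log₁₀(2.875e+07) = 74.59 dB SPL.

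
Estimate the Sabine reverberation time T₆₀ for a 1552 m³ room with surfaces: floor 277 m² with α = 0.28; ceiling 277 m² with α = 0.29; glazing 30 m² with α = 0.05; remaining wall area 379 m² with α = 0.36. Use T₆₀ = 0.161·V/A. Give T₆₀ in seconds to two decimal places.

Summing Sᵢαᵢ: 277·0.28 + 277·0.29 + 30·0.05 + 379·0.36 = 295.83 m².
T₆₀ = 0.161·V/A = 0.161·1552/295.83 = 0.845 s.

0.84 s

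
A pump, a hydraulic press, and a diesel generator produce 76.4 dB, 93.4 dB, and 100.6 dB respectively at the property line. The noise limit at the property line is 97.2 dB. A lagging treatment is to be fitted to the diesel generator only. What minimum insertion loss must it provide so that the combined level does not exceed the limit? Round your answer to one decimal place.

5.8 dB

Everything except the diesel generator sums to 10^(76.4/10) + 10^(93.4/10) = 2.231e+09 in linear terms, 93.49 dB.
To meet 97.2 dB overall, the treated diesel generator may contribute at most 10^(97.2/10) − 2.231e+09 = 3.017e+09, i.e. 94.80 dB.
So the diesel generator must be reduced from 100.6 to 94.80 dB: IL = 5.80 dB.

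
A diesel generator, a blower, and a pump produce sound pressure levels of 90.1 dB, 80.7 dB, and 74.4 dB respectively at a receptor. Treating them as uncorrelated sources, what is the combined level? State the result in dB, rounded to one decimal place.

Incoherent sources combine by intensity addition: L_total = 10·log₁₀(Σ 10^(L_i/10)).
Σ 10^(L/10) = 10^(90.1/10) + 10^(80.7/10) + 10^(74.4/10) = 1.168e+09.
L_total = 10·log₁₀(1.168e+09) = 90.68 dB.

90.7 dB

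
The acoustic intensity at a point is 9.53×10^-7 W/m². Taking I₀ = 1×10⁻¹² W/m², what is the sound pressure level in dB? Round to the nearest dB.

L = 10·log₁₀(I/I₀) = 10·log₁₀(9.53×10^-7/10⁻¹²) = 10·log₁₀(9.53×10^5).
L = 10·(0.9791 + 5) = 59.79 dB.

60 dB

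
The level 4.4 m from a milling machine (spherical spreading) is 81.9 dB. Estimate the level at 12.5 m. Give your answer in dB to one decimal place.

72.8 dB

Point-source attenuation: ΔL = 20·log₁₀(r₂/r₁) = 20·log₁₀(12.5/4.4) = 9.069 dB.
L₂ = 81.9 − 20·log₁₀(12.5/4.4) = 81.9 − 9.069 = 72.83 dB.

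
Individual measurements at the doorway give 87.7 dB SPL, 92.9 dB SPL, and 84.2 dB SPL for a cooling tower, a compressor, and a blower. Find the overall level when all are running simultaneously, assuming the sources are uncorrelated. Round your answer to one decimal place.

For uncorrelated sources the intensities add, so convert each level to linear form, sum, and take 10·log₁₀ of the total.
Σ 10^(L/10) = 10^(87.7/10) + 10^(92.9/10) + 10^(84.2/10) = 2.802e+09.
L_total = 10·log₁₀(2.802e+09) = 94.47 dB SPL.

94.5 dB SPL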